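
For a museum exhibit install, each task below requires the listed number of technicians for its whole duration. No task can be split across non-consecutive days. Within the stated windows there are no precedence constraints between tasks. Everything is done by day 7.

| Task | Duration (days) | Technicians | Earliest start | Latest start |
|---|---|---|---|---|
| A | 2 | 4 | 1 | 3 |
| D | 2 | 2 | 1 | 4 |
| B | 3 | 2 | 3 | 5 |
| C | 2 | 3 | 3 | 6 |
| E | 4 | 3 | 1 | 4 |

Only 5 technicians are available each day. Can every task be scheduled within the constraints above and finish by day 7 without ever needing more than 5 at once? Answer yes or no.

no

Total technician-days = 36; over 7 days the average is 36/7 > 5, so some day must exceed 5.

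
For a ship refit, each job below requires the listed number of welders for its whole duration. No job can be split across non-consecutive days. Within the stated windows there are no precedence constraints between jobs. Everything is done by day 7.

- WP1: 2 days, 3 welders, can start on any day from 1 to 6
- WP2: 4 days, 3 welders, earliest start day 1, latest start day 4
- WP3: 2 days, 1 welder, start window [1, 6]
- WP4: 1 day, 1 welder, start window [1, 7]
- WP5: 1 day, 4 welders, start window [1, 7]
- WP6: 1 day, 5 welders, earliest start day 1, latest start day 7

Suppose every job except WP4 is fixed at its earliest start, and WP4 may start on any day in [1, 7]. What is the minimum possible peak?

16

WP4@1: d1:17  d2:7  d3:3  d4:3  d5:0  d6:0  d7:0 → peak 17
WP4@2: d1:16  d2:8  d3:3  d4:3  d5:0  d6:0  d7:0 → peak 16
WP4@3: d1:16  d2:7  d3:4  d4:3  d5:0  d6:0  d7:0 → peak 16
WP4@4: d1:16  d2:7  d3:3  d4:4  d5:0  d6:0  d7:0 → peak 16
WP4@5: d1:16  d2:7  d3:3  d4:3  d5:1  d6:0  d7:0 → peak 16
WP4@6: d1:16  d2:7  d3:3  d4:3  d5:0  d6:1  d7:0 → peak 16
WP4@7: d1:16  d2:7  d3:3  d4:3  d5:0  d6:0  d7:1 → peak 16
Best is WP4@2, peak 16.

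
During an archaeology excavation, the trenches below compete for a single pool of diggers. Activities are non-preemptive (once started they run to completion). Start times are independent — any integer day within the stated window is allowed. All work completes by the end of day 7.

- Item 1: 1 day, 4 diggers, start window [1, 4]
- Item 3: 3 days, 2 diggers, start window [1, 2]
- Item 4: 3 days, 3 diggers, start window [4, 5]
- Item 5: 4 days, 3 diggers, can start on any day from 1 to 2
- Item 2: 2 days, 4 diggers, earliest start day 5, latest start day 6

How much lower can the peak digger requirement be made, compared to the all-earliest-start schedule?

Early-start peak: d1:9  d2:5  d3:5  d4:6  d5:7  d6:7  d7:0 ⇒ 9.
Leveled (Item 1@1, Item 3@1, Item 4@4, Item 5@2, Item 2@6): d1:6  d2:5  d3:5  d4:6  d5:6  d6:7  d7:4 ⇒ 7.
Reduction 9 − 7 = 2.

2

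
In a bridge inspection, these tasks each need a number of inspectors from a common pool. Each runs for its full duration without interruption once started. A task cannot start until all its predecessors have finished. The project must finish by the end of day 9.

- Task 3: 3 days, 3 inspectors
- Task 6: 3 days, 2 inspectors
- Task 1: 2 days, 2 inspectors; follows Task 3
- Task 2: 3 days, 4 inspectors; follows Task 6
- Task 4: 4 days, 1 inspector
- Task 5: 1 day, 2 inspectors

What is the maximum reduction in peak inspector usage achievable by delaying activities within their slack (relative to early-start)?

Early-start peak: d1:8  d2:6  d3:6  d4:7  d5:6  d6:4  d7:0  d8:0  d9:0 ⇒ 8.
Leveled (Task 3@1, Task 6@1, Task 1@4, Task 2@6, Task 4@4, Task 5@4): d1:5  d2:5  d3:5  d4:5  d5:3  d6:5  d7:5  d8:4  d9:0 ⇒ 5.
Reduction 8 − 5 = 3.

3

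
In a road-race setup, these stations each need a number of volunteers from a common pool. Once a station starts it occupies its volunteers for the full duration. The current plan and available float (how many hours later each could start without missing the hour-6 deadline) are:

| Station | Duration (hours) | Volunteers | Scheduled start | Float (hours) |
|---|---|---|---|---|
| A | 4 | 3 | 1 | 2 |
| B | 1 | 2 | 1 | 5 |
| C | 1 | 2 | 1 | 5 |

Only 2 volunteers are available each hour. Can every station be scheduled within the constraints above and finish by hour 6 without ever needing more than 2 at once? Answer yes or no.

Total volunteer-hours = 16; over 6 hours the average is 16/6 > 2, so some hour must exceed 2.

no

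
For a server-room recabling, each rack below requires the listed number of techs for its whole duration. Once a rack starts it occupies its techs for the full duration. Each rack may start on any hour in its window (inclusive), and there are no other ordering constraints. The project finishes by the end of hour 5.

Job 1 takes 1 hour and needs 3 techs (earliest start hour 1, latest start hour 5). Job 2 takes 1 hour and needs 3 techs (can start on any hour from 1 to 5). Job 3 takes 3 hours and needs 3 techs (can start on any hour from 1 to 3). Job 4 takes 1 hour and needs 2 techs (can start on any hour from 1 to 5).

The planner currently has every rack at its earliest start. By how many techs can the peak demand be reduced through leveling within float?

6

Early-start peak: h1:11  h2:3  h3:3  h4:0  h5:0 ⇒ 11.
Leveled (Job 1@1, Job 2@2, Job 3@3, Job 4@1): h1:5  h2:3  h3:3  h4:3  h5:3 ⇒ 5.
Reduction 11 − 5 = 6.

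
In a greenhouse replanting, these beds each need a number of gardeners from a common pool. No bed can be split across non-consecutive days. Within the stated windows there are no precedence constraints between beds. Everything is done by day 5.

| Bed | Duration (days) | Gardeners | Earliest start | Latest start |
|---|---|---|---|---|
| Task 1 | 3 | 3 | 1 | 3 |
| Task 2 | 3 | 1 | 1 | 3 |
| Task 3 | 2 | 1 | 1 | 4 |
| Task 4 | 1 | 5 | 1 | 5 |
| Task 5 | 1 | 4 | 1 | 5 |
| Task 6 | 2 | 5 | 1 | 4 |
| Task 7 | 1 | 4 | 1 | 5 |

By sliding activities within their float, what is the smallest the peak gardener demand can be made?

8

Early-start (Task 1@1, Task 2@1, Task 3@1, Task 4@1, Task 5@1, Task 6@1, Task 7@1) gives peak 23: d1:23  d2:10  d3:4  d4:0  d5:0.
Shift Task 2→2, Task 3→4, Task 5→2, Task 6→4, Task 7→3.
Schedule Task 1@1, Task 2@2, Task 3@4, Task 4@1, Task 5@2, Task 6@4, Task 7@3: d1:8  d2:8  d3:8  d4:7  d5:6 — peak 8.
Total gardener-days = 37 over 5 days ⇒ peak ≥ ⌈37/5⌉ = 8, so 8 is optimal.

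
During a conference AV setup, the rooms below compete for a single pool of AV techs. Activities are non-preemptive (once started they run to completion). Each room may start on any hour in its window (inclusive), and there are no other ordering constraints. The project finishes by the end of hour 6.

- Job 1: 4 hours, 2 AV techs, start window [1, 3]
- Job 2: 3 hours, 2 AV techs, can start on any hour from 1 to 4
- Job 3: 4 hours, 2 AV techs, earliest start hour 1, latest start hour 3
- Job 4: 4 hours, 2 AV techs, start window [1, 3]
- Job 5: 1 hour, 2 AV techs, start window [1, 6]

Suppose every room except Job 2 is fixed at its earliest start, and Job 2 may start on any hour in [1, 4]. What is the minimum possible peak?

8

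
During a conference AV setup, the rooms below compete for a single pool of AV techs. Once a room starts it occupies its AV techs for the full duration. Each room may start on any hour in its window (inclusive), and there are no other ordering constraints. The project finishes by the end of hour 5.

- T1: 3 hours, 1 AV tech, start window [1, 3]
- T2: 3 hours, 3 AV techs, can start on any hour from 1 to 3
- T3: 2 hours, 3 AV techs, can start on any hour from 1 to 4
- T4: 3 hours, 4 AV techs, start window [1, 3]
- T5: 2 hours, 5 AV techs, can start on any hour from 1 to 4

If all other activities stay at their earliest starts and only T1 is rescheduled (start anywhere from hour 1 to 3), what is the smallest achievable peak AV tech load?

15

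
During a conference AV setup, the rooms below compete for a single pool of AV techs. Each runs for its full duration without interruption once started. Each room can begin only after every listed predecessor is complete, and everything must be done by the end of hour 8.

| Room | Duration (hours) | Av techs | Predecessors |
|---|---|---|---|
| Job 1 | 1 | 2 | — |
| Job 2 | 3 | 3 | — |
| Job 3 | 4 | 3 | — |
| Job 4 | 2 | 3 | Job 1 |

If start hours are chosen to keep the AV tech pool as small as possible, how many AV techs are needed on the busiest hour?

Early-start (Job 1@1, Job 2@1, Job 3@1, Job 4@2) gives peak 9: h1:8  h2:9  h3:9  h4:3  h5:0  h6:0  h7:0  h8:0.
Shift Job 3→2, Job 4→4.
Schedule Job 1@1, Job 2@1, Job 3@2, Job 4@4: h1:5  h2:6  h3:6  h4:6  h5:6  h6:0  h7:0  h8:0 — peak 6.

6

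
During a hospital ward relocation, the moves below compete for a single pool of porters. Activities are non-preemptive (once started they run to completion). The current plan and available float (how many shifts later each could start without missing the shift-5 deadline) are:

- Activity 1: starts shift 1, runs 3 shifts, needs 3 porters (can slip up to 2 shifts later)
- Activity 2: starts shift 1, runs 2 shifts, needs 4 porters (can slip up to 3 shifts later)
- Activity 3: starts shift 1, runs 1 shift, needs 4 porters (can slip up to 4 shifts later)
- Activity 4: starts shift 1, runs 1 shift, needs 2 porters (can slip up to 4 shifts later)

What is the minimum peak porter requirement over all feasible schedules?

Early-start (Activity 1@1, Activity 2@1, Activity 3@1, Activity 4@1) gives peak 13: s1:13  s2:7  s3:3  s4:0  s5:0.
Shift Activity 3→3, Activity 4→4.
Schedule Activity 1@1, Activity 2@1, Activity 3@3, Activity 4@4: s1:7  s2:7  s3:7  s4:2  s5:0 — peak 7.

7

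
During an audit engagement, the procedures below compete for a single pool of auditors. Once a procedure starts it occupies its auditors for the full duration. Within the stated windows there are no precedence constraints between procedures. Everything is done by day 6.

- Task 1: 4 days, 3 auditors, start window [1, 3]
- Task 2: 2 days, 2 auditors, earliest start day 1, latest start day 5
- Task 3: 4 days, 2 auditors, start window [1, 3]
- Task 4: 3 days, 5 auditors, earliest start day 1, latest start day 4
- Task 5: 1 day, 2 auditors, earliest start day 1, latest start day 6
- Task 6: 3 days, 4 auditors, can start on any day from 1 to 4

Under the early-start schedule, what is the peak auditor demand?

Early-start schedule: Task 1@1, Task 2@1, Task 3@1, Task 4@1, Task 5@1, Task 6@1.
Load per day: day 1: 18, day 2: 16, day 3: 14, day 4: 5, day 5: 0, day 6: 0.
Peak is 18.

18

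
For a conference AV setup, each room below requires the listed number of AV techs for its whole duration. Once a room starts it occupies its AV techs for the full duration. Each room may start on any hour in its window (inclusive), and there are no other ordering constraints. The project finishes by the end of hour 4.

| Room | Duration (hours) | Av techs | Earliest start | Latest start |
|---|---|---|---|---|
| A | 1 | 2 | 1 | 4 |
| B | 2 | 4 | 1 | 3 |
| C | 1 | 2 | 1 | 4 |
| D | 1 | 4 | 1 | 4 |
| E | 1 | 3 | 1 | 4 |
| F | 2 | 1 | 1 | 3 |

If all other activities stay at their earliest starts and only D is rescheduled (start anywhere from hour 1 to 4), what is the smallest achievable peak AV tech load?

D@1: h1:16  h2:5  h3:0  h4:0 → peak 16
D@2: h1:12  h2:9  h3:0  h4:0 → peak 12
D@3: h1:12  h2:5  h3:4  h4:0 → peak 12
D@4: h1:12  h2:5  h3:0  h4:4 → peak 12
Best is D@2, peak 12.

12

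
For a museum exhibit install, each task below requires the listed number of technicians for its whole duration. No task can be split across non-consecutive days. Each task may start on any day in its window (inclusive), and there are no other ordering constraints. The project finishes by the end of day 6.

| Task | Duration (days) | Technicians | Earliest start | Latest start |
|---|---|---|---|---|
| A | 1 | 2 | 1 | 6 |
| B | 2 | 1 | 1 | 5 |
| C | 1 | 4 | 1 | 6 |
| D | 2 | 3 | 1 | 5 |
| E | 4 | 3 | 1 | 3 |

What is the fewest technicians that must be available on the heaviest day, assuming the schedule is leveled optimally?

Early-start (A@1, B@1, C@1, D@1, E@1) gives peak 13: d1:13  d2:7  d3:3  d4:3  d5:0  d6:0.
Shift C→2, D→3, E→3.
Schedule A@1, B@1, C@2, D@3, E@3: d1:3  d2:5  d3:6  d4:6  d5:3  d6:3 — peak 6.

6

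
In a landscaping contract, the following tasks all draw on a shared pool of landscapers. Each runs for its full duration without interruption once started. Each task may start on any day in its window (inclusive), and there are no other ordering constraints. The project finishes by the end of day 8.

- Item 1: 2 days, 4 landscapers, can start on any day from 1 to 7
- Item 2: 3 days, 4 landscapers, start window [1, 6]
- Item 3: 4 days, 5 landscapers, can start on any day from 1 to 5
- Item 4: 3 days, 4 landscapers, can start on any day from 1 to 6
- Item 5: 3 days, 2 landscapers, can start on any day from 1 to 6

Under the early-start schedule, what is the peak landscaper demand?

Early-start schedule: Item 1@1, Item 2@1, Item 3@1, Item 4@1, Item 5@1.
Load per day: day 1: 19, day 2: 19, day 3: 15, day 4: 5, day 5: 0, day 6: 0, day 7: 0, day 8: 0.
Peak is 19.

19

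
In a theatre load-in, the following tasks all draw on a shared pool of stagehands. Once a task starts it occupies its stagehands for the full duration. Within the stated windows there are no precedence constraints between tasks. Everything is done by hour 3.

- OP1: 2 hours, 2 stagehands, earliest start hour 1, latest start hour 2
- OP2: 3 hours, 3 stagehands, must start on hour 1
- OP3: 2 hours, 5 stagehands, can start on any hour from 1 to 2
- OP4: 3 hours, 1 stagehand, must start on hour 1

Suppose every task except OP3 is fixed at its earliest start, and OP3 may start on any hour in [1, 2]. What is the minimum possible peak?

11

OP3@1: h1:11  h2:11  h3:4 → peak 11
OP3@2: h1:6  h2:11  h3:9 → peak 11
Best is OP3@1, peak 11.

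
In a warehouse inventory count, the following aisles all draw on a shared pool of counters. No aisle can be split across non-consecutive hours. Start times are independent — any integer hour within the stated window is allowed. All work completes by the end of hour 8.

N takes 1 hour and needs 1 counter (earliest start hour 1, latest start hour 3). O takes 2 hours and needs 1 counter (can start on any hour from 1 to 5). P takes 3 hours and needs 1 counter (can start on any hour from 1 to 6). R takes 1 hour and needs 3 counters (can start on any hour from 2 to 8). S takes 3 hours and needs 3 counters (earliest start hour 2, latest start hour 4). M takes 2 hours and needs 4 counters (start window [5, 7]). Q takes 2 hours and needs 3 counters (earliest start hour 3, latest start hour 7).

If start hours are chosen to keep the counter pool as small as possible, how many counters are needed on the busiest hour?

Early-start (N@1, O@1, P@1, R@2, S@2, M@5, Q@3) gives peak 8: h1:3  h2:8  h3:7  h4:6  h5:4  h6:4  h7:0  h8:0.
Shift S→3, M→6, Q→4.
Schedule N@1, O@1, P@1, R@2, S@3, M@6, Q@4: h1:3  h2:5  h3:4  h4:6  h5:6  h6:4  h7:4  h8:0 — peak 6.

6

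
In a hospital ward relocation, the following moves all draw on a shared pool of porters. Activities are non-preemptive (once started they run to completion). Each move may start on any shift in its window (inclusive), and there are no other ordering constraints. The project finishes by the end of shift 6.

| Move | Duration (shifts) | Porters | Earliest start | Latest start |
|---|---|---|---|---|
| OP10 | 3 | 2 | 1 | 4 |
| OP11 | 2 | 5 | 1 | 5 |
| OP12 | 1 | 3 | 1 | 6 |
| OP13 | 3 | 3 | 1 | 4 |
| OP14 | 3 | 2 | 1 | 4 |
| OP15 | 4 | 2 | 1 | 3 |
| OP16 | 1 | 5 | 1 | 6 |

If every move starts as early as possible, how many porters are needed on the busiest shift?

Early-start schedule: OP10@1, OP11@1, OP12@1, OP13@1, OP14@1, OP15@1, OP16@1.
Load per shift: shift 1: 22, shift 2: 14, shift 3: 9, shift 4: 2, shift 5: 0, shift 6: 0.
Peak is 22.

22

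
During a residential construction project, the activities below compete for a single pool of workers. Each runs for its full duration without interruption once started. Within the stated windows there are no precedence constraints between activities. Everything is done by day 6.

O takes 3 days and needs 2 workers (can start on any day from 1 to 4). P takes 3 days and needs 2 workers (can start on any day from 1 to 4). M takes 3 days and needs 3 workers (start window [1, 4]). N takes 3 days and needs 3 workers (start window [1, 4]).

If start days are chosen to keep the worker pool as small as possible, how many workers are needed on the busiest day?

Early-start (O@1, P@1, M@1, N@1) gives peak 10: d1:10  d2:10  d3:10  d4:0  d5:0  d6:0.
Shift P→4, N→4.
Schedule O@1, P@4, M@1, N@4: d1:5  d2:5  d3:5  d4:5  d5:5  d6:5 — peak 5.
Total worker-days = 30 over 6 days ⇒ peak ≥ ⌈30/6⌉ = 5, so 5 is optimal.

5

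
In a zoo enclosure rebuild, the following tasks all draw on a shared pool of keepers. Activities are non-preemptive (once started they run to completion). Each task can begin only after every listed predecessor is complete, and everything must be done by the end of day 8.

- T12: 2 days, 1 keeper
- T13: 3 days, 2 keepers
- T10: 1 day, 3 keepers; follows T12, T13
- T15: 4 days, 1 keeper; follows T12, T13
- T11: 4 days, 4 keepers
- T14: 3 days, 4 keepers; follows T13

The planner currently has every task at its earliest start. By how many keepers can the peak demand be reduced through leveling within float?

Early-start peak: d1:7  d2:7  d3:6  d4:12  d5:5  d6:5  d7:1  d8:0 ⇒ 12.
Leveled (T12@1, T13@1, T10@4, T15@5, T11@1, T14@5): d1:7  d2:7  d3:6  d4:7  d5:5  d6:5  d7:5  d8:1 ⇒ 7.
Reduction 12 − 7 = 5.

5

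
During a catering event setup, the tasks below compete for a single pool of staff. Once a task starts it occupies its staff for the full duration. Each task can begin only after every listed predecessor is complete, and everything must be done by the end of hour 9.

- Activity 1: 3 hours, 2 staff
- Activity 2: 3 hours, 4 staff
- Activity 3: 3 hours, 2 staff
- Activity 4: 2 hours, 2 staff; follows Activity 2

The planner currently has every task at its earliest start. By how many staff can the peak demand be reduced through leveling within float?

4

Early-start peak: h1:8  h2:8  h3:8  h4:2  h5:2  h6:0  h7:0  h8:0  h9:0 ⇒ 8.
Leveled (Activity 1@1, Activity 2@4, Activity 3@1, Activity 4@7): h1:4  h2:4  h3:4  h4:4  h5:4  h6:4  h7:2  h8:2  h9:0 ⇒ 4.
Reduction 8 − 4 = 4.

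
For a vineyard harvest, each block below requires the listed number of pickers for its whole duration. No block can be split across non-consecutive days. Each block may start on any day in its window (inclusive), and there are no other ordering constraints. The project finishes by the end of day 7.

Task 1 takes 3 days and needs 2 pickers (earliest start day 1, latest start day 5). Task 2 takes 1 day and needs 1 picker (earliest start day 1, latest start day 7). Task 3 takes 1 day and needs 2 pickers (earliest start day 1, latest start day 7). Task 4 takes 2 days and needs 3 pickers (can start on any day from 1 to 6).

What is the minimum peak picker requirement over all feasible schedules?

3

Early-start (Task 1@1, Task 2@1, Task 3@1, Task 4@1) gives peak 8: d1:8  d2:5  d3:2  d4:0  d5:0  d6:0  d7:0.
Shift Task 3→4, Task 4→5.
Schedule Task 1@1, Task 2@1, Task 3@4, Task 4@5: d1:3  d2:2  d3:2  d4:2  d5:3  d6:3  d7:0 — peak 3.
Total picker-days = 15 over 7 days ⇒ peak ≥ ⌈15/7⌉ = 3, so 3 is optimal.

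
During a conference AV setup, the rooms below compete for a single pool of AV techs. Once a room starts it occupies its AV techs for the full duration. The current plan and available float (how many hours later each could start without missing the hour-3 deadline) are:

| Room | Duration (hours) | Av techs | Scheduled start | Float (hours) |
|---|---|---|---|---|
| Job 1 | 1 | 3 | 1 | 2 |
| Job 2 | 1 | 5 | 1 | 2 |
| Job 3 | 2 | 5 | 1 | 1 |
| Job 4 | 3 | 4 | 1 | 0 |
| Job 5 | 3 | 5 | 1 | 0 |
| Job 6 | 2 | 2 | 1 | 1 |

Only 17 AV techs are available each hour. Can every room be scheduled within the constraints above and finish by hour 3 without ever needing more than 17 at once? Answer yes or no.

Schedule Job 1@1, Job 2@1, Job 3@2, Job 4@1, Job 5@1, Job 6@2: h1:17  h2:16  h3:16 — peak 17 ≤ 17.

yes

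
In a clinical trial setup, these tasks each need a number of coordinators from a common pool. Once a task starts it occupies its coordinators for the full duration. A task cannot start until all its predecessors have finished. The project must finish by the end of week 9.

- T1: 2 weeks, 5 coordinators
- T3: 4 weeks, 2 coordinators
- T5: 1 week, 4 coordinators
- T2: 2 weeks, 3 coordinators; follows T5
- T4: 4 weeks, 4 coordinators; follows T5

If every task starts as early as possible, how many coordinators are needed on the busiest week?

14

Early-start schedule: T1@1, T3@1, T5@1, T2@2, T4@2.
Load per week: week 1: 11, week 2: 14, week 3: 9, week 4: 6, week 5: 4, week 6: 0, week 7: 0, week 8: 0, week 9: 0.
Peak is 14.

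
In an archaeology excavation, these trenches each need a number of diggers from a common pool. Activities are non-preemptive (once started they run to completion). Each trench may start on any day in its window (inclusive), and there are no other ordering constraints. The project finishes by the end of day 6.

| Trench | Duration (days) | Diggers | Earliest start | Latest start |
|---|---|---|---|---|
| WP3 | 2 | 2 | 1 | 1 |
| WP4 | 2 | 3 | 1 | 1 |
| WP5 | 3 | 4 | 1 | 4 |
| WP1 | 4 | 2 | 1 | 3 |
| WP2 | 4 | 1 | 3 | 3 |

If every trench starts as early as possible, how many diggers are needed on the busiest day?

11

Early-start schedule: WP3@1, WP4@1, WP5@1, WP1@1, WP2@3.
Load per day: day 1: 11, day 2: 11, day 3: 7, day 4: 3, day 5: 1, day 6: 1.
Peak is 11.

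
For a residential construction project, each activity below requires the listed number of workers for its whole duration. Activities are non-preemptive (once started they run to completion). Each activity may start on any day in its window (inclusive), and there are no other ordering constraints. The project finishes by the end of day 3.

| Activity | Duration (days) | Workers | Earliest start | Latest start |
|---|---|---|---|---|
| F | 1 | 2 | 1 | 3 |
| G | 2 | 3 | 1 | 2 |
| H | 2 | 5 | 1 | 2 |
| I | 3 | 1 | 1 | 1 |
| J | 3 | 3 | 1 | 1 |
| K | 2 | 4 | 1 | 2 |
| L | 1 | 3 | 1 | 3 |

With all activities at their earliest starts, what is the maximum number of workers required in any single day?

Early-start schedule: F@1, G@1, H@1, I@1, J@1, K@1, L@1.
Load per day: day 1: 21, day 2: 16, day 3: 4.
Peak is 21.

21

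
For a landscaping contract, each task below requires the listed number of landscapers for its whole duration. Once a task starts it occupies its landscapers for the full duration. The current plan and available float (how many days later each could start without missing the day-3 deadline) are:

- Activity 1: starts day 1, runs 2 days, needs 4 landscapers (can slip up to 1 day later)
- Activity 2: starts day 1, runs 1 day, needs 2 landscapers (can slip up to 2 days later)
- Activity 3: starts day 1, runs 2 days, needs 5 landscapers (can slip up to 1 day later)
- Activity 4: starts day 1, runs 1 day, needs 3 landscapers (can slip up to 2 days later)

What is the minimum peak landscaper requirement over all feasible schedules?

9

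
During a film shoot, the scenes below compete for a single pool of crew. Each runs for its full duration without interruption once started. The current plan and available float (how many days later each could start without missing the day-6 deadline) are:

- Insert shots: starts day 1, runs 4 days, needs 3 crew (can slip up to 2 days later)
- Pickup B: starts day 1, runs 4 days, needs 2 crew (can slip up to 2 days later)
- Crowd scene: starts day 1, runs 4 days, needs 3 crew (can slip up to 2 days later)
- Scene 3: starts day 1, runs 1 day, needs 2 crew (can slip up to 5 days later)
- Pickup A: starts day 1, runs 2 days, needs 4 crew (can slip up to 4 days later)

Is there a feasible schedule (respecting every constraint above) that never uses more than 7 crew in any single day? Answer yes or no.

no

The minimum achievable peak is 8; 7 < 8, so no feasible schedule stays within the cap.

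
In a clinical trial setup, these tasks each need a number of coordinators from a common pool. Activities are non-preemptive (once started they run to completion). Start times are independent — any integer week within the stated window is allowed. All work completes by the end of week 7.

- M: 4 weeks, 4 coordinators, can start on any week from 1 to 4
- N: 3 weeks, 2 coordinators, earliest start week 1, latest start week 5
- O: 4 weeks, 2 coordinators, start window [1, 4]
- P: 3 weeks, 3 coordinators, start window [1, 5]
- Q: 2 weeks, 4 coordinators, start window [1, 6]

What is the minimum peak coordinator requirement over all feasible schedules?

Early-start (M@1, N@1, O@1, P@1, Q@1) gives peak 15: w1:15  w2:15  w3:11  w4:6  w5:0  w6:0  w7:0.
Shift P→5, Q→5.
Schedule M@1, N@1, O@1, P@5, Q@5: w1:8  w2:8  w3:8  w4:6  w5:7  w6:7  w7:3 — peak 8.

8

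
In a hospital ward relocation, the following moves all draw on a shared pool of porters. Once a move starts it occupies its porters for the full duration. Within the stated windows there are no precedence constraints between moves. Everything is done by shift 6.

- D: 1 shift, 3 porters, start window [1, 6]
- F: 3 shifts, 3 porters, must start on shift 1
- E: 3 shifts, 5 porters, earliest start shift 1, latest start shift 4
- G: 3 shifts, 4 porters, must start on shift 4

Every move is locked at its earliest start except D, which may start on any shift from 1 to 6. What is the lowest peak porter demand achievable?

8

D@1: s1:11  s2:8  s3:8  s4:4  s5:4  s6:4 → peak 11
D@2: s1:8  s2:11  s3:8  s4:4  s5:4  s6:4 → peak 11
D@3: s1:8  s2:8  s3:11  s4:4  s5:4  s6:4 → peak 11
D@4: s1:8  s2:8  s3:8  s4:7  s5:4  s6:4 → peak 8
D@5: s1:8  s2:8  s3:8  s4:4  s5:7  s6:4 → peak 8
D@6: s1:8  s2:8  s3:8  s4:4  s5:4  s6:7 → peak 8
Best is D@4, peak 8.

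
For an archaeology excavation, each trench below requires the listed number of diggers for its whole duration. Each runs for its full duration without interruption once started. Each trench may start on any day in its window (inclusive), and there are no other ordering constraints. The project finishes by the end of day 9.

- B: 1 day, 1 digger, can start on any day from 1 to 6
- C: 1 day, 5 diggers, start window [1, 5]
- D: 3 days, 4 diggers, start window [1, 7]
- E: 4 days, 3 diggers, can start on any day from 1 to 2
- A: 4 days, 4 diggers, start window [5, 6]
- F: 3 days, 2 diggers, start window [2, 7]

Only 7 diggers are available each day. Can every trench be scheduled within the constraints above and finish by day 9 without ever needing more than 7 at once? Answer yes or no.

yes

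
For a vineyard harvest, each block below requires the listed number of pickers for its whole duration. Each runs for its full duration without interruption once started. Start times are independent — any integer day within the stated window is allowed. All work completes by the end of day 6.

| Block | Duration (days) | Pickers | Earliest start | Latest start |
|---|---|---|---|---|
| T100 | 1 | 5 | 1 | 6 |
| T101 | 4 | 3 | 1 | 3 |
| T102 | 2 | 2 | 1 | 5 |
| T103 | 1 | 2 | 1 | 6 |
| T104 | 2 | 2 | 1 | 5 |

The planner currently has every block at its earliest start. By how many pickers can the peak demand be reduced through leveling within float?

Early-start peak: d1:14  d2:7  d3:3  d4:3  d5:0  d6:0 ⇒ 14.
Leveled (T100@1, T101@2, T102@2, T103@4, T104@5): d1:5  d2:5  d3:5  d4:5  d5:5  d6:2 ⇒ 5.
Reduction 14 − 5 = 9.

9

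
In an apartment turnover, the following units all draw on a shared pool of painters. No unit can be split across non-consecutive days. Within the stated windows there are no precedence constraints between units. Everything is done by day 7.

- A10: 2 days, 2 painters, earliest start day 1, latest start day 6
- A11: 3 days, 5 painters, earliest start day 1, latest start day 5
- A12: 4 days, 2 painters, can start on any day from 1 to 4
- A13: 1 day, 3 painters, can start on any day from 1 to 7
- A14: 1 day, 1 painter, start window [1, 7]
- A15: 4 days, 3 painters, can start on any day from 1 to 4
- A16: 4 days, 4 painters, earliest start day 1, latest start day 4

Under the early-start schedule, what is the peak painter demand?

20

Early-start schedule: A10@1, A11@1, A12@1, A13@1, A14@1, A15@1, A16@1.
Load per day: day 1: 20, day 2: 16, day 3: 14, day 4: 9, day 5: 0, day 6: 0, day 7: 0.
Peak is 20.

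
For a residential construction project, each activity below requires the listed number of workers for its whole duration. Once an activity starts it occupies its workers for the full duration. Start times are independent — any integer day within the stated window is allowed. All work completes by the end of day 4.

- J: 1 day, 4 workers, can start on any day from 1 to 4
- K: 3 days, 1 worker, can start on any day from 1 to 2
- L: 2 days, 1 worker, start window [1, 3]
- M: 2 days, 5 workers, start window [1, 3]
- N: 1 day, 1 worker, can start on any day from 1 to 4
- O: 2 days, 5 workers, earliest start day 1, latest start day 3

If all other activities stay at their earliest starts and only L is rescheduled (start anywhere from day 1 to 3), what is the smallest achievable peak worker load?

16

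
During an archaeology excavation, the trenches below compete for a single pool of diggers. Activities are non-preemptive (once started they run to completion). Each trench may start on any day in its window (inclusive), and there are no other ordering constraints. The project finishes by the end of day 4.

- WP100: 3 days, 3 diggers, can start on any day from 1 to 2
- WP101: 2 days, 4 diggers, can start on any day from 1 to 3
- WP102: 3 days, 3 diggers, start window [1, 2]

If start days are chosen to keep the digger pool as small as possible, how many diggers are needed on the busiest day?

Schedule WP100@1, WP101@1, WP102@1: d1:10  d2:10  d3:6  d4:0 — peak 10.
No arrangement of the 12 feasible schedules does better.

10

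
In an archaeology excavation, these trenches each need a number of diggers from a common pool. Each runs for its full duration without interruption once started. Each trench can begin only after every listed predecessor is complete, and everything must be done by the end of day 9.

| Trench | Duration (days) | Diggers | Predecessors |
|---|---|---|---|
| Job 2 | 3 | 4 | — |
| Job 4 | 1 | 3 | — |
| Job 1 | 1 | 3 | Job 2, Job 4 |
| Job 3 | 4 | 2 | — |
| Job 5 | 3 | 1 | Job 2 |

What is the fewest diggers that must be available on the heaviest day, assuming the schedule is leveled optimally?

Early-start (Job 2@1, Job 4@1, Job 1@4, Job 3@1, Job 5@4) gives peak 9: d1:9  d2:6  d3:6  d4:6  d5:1  d6:1  d7:0  d8:0  d9:0.
Shift Job 4→4, Job 1→5, Job 3→6.
Schedule Job 2@1, Job 4@4, Job 1@5, Job 3@6, Job 5@4: d1:4  d2:4  d3:4  d4:4  d5:4  d6:3  d7:2  d8:2  d9:2 — peak 4.
Total digger-days = 29 over 9 days ⇒ peak ≥ ⌈29/9⌉ = 4, so 4 is optimal.

4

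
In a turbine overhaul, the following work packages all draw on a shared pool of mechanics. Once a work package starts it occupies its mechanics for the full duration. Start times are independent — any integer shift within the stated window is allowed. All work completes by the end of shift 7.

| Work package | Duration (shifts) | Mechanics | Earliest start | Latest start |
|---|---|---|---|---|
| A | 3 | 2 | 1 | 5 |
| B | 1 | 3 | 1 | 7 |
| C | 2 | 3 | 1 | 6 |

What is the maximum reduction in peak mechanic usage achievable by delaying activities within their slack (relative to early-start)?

Early-start peak: s1:8  s2:5  s3:2  s4:0  s5:0  s6:0  s7:0 ⇒ 8.
Leveled (A@1, B@4, C@5): s1:2  s2:2  s3:2  s4:3  s5:3  s6:3  s7:0 ⇒ 3.
Reduction 8 − 3 = 5.

5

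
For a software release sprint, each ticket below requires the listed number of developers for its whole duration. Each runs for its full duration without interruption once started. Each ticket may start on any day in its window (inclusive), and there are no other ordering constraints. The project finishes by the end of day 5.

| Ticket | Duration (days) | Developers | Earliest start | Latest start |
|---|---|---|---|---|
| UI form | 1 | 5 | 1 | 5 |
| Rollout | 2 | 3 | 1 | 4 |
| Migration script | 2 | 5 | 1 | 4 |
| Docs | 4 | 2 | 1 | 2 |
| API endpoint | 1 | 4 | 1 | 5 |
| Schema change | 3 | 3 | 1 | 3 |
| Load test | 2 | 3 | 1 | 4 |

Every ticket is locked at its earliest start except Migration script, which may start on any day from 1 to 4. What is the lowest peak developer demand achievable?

20

Migration script@1: d1:25  d2:16  d3:5  d4:2  d5:0 → peak 25
Migration script@2: d1:20  d2:16  d3:10  d4:2  d5:0 → peak 20
Migration script@3: d1:20  d2:11  d3:10  d4:7  d5:0 → peak 20
Migration script@4: d1:20  d2:11  d3:5  d4:7  d5:5 → peak 20
Best is Migration script@2, peak 20.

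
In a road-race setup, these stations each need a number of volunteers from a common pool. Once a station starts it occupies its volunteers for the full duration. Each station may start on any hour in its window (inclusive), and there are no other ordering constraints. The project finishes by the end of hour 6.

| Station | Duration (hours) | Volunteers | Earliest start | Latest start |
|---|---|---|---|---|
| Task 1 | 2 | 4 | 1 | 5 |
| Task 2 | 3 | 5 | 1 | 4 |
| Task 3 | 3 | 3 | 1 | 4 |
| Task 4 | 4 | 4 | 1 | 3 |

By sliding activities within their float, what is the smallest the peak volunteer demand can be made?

9

Early-start (Task 1@1, Task 2@1, Task 3@1, Task 4@1) gives peak 16: h1:16  h2:16  h3:12  h4:4  h5:0  h6:0.
Shift Task 3→4, Task 4→3.
Schedule Task 1@1, Task 2@1, Task 3@4, Task 4@3: h1:9  h2:9  h3:9  h4:7  h5:7  h6:7 — peak 9.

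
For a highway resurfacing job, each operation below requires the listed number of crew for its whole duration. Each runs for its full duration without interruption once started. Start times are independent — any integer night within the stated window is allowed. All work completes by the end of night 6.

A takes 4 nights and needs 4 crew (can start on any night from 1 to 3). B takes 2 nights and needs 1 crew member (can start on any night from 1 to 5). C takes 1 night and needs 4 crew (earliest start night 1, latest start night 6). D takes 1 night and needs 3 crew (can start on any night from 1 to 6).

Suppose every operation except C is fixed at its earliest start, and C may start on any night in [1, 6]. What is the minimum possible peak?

C@1: n1:12  n2:5  n3:4  n4:4  n5:0  n6:0 → peak 12
C@2: n1:8  n2:9  n3:4  n4:4  n5:0  n6:0 → peak 9
C@3: n1:8  n2:5  n3:8  n4:4  n5:0  n6:0 → peak 8
C@4: n1:8  n2:5  n3:4  n4:8  n5:0  n6:0 → peak 8
C@5: n1:8  n2:5  n3:4  n4:4  n5:4  n6:0 → peak 8
C@6: n1:8  n2:5  n3:4  n4:4  n5:0  n6:4 → peak 8
Best is C@3, peak 8.

8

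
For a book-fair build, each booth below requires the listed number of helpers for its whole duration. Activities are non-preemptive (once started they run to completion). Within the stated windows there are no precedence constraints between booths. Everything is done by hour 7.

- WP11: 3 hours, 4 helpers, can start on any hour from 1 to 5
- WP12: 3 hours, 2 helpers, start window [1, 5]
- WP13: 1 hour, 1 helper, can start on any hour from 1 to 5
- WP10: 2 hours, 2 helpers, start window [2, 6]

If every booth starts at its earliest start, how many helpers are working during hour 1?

7

At early start, hour 1 has: WP11, WP12, WP13.
Demand: 4 + 2 + 1 = 7.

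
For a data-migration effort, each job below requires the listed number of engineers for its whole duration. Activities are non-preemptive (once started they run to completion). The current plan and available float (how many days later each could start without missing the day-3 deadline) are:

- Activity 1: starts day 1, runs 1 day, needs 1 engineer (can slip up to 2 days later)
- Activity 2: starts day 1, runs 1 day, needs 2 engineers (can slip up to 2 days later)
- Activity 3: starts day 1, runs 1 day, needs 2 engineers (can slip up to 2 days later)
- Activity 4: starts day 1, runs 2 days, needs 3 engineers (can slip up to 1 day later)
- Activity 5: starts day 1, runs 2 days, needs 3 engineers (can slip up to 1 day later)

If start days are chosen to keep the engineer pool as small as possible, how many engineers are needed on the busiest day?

6

Early-start (Activity 1@1, Activity 2@1, Activity 3@1, Activity 4@1, Activity 5@1) gives peak 11: d1:11  d2:6  d3:0.
Shift Activity 4→2, Activity 5→2.
Schedule Activity 1@1, Activity 2@1, Activity 3@1, Activity 4@2, Activity 5@2: d1:5  d2:6  d3:6 — peak 6.
Total engineer-days = 17 over 3 days ⇒ peak ≥ ⌈17/3⌉ = 6, so 6 is optimal.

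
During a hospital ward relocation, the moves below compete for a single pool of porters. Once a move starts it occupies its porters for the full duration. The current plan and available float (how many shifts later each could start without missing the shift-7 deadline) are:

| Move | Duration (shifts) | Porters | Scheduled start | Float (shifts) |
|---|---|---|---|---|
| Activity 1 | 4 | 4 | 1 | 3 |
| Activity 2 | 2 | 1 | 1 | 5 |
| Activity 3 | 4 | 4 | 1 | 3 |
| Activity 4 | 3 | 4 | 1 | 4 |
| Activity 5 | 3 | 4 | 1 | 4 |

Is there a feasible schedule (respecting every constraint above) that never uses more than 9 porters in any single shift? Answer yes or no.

Schedule Activity 1@1, Activity 2@1, Activity 3@1, Activity 4@5, Activity 5@5: s1:9  s2:9  s3:8  s4:8  s5:8  s6:8  s7:8 — peak 9 ≤ 9.

yes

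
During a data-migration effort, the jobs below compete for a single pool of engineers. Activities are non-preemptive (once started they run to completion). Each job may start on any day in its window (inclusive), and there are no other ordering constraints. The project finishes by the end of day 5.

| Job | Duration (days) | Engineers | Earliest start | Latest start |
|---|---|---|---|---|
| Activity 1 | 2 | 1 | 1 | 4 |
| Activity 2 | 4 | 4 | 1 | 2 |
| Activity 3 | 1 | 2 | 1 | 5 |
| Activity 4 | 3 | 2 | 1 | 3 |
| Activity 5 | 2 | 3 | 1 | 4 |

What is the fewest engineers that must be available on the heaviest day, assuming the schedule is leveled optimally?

7

Early-start (Activity 1@1, Activity 2@1, Activity 3@1, Activity 4@1, Activity 5@1) gives peak 12: d1:12  d2:10  d3:6  d4:4  d5:0.
Shift Activity 3→5, Activity 5→4.
Schedule Activity 1@1, Activity 2@1, Activity 3@5, Activity 4@1, Activity 5@4: d1:7  d2:7  d3:6  d4:7  d5:5 — peak 7.
Total engineer-days = 32 over 5 days ⇒ peak ≥ ⌈32/5⌉ = 7, so 7 is optimal.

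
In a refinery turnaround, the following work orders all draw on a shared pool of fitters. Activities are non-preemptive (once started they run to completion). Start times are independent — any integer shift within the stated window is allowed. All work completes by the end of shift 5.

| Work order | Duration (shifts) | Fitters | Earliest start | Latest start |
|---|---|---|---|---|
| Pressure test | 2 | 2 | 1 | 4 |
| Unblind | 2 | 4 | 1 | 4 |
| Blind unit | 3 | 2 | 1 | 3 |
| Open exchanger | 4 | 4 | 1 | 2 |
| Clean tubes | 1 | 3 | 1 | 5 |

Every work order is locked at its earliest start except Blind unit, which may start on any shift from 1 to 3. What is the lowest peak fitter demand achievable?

Blind unit@1: s1:15  s2:12  s3:6  s4:4  s5:0 → peak 15
Blind unit@2: s1:13  s2:12  s3:6  s4:6  s5:0 → peak 13
Blind unit@3: s1:13  s2:10  s3:6  s4:6  s5:2 → peak 13
Best is Blind unit@2, peak 13.

13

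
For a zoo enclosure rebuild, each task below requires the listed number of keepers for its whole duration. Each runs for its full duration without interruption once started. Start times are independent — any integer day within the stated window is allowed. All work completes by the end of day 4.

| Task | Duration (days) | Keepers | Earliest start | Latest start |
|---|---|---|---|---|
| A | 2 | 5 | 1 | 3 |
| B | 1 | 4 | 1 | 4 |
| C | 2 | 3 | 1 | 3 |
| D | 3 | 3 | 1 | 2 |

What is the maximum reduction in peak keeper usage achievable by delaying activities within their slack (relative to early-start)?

Early-start peak: d1:15  d2:11  d3:3  d4:0 ⇒ 15.
Leveled (A@1, B@4, C@3, D@1): d1:8  d2:8  d3:6  d4:7 ⇒ 8.
Reduction 15 − 8 = 7.

7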